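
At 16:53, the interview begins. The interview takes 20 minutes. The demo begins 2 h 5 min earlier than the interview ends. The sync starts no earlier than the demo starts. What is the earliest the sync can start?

15:08

The interview ends at 16:53 + 20 min = 17:13.
The demo starts at 17:13 − 125 min = 15:08.
The sync is bounded by the demo, so the earliest it can start is 15:08.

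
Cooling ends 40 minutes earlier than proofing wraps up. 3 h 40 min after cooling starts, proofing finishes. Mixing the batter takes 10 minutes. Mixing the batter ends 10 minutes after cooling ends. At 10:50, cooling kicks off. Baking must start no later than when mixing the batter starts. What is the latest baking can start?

13:50

Proofing ends at 10:50 + 220 min = 14:30.
Cooling ends at 14:30 − 40 min = 13:50.
Mixing the batter ends at 13:50 + 10 min = 14:00.
Mixing the batter starts at 14:00 − 10 min = 13:50.
Baking is bounded by mixing the batter, so the latest it can start is 13:50.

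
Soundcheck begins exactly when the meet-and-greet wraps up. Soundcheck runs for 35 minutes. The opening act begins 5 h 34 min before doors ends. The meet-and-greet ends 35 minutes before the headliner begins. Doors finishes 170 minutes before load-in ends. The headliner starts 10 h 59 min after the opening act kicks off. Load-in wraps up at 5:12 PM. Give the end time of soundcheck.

7:47 PM

Doors ends at 5:12 PM − 170 min = 2:22 PM.
The opening act starts at 2:22 PM − 334 min = 8:48 AM.
The headliner starts at 8:48 AM + 659 min = 7:47 PM.
The meet-and-greet ends at 7:47 PM − 35 min = 7:12 PM.
So soundcheck starts at 7:12 PM.
Soundcheck ends at 7:12 PM + 35 min = 7:47 PM.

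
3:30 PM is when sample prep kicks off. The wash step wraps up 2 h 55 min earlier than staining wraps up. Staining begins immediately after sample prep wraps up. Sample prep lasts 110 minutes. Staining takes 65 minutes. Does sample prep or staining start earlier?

sample prep

Sample prep ends at 3:30 PM + 110 min = 5:20 PM.
So staining starts at 5:20 PM.
Sample prep starts at 3:30 PM and staining starts at 5:20 PM, so sample prep is first.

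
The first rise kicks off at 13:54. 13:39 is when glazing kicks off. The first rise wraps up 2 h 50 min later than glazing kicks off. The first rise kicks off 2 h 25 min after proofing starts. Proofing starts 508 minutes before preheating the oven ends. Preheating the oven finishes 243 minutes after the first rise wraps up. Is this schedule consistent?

The first rise ends at 13:39 + 170 min = 16:29.
Preheating the oven ends at 16:29 + 243 min = 20:32.
Proofing starts at 20:32 − 508 min = 12:04.
The first rise starts at 12:04 + 145 min = 14:29.
But the first rise is also said to start at 13:54 — a 35-minute conflict.

No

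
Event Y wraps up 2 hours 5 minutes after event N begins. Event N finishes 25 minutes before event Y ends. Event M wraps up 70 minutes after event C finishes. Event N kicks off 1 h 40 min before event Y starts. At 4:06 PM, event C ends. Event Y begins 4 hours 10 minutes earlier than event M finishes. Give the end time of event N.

1:06 PM

Event M ends at 4:06 PM + 70 min = 5:16 PM.
Event Y starts at 5:16 PM − 250 min = 1:06 PM.
Event N starts at 1:06 PM − 100 min = 11:26 AM.
Event Y ends at 11:26 AM + 125 min = 1:31 PM.
Event N ends at 1:31 PM − 25 min = 1:06 PM.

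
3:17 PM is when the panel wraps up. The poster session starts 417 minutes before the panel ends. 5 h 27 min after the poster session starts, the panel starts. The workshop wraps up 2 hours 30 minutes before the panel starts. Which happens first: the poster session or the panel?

the poster session

The poster session starts at 3:17 PM − 417 min = 8:20 AM.
The panel starts at 8:20 AM + 327 min = 1:47 PM.
The poster session starts at 8:20 AM and the panel starts at 1:47 PM, so the poster session is first.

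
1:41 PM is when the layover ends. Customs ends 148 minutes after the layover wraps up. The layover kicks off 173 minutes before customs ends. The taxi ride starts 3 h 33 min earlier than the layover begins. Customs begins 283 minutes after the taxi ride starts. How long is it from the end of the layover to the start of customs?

Customs ends at 1:41 PM + 148 min = 4:09 PM.
The layover starts at 4:09 PM − 173 min = 1:16 PM.
The taxi ride starts at 1:16 PM − 213 min = 9:43 AM.
Customs starts at 9:43 AM + 283 min = 2:26 PM.
From 1:41 PM to 2:26 PM is 45 minutes.

45 minutes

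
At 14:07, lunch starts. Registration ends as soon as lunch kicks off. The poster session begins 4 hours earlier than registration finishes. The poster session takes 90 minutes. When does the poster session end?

11:37

Registration ends at 14:07.
The poster session starts at 14:07 − 240 min = 10:07.
The poster session ends at 10:07 + 90 min = 11:37.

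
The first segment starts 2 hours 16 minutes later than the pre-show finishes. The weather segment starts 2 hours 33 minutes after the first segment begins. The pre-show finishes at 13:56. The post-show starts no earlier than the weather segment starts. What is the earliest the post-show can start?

The first segment starts at 13:56 + 136 min = 16:12.
The weather segment starts at 16:12 + 153 min = 18:45.
The post-show is bounded by the weather segment, so the earliest it can start is 18:45.

18:45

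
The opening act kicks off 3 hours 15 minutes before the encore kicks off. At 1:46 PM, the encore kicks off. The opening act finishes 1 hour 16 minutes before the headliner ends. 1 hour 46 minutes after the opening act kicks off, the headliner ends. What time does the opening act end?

11:01 AM

The opening act starts at 1:46 PM − 195 min = 10:31 AM.
The headliner ends at 10:31 AM + 106 min = 12:17 PM.
The opening act ends at 12:17 PM − 76 min = 11:01 AM.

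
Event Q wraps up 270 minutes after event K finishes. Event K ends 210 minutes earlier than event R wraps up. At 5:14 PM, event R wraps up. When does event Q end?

6:14 PM

Event K ends at 5:14 PM − 210 min = 1:44 PM.
Event Q ends at 1:44 PM + 270 min = 6:14 PM.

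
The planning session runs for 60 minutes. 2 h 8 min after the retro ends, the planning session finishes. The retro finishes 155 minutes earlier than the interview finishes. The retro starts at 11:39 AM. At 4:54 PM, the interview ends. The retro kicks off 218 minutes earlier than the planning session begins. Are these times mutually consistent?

The retro ends at 4:54 PM − 155 min = 2:19 PM.
The planning session ends at 2:19 PM + 128 min = 4:27 PM.
The planning session starts at 4:27 PM − 60 min = 3:27 PM.
The retro starts at 3:27 PM − 218 min = 11:49 AM.
But the retro is also said to start at 11:39 AM — a 10-minute conflict.

No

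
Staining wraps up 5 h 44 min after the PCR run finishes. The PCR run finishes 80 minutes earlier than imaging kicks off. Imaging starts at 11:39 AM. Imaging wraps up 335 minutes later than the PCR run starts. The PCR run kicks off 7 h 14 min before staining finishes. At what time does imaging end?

2:24 PM

The PCR run ends at 11:39 AM − 80 min = 10:19 AM.
Staining ends at 10:19 AM + 344 min = 4:03 PM.
The PCR run starts at 4:03 PM − 434 min = 8:49 AM.
Imaging ends at 8:49 AM + 335 min = 2:24 PM.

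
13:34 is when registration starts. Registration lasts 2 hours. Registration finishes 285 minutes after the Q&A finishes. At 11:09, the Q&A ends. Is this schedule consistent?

No

Registration ends at 11:09 + 285 min = 15:54.
Registration starts at 15:54 − 120 min = 13:54.
But registration is also said to start at 13:34 — a 20-minute conflict.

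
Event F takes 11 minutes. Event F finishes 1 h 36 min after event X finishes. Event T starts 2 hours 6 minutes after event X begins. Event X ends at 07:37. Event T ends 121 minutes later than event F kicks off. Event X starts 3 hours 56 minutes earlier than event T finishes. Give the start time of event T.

09:13

Event F ends at 07:37 + 96 min = 09:13.
Event F starts at 09:13 − 11 min = 09:02.
Event T ends at 09:02 + 121 min = 11:03.
Event X starts at 11:03 − 236 min = 07:07.
Event T starts at 07:07 + 126 min = 09:13.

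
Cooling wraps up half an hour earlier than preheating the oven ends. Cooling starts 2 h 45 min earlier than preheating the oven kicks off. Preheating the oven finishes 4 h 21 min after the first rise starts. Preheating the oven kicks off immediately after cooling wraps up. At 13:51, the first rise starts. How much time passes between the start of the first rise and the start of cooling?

Preheating the oven ends at 13:51 + 261 min = 18:12.
Cooling ends at 18:12 − 30 min = 17:42.
So preheating the oven starts at 17:42.
Cooling starts at 17:42 − 165 min = 14:57.
From 13:51 to 14:57 is 1 hour 6 minutes.

1 hour 6 minutes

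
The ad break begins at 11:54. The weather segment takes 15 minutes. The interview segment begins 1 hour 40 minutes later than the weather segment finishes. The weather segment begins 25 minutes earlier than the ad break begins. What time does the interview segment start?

The weather segment starts at 11:54 − 25 min = 11:29.
The weather segment ends at 11:29 + 15 min = 11:44.
The interview segment starts at 11:44 + 100 min = 13:24.

13:24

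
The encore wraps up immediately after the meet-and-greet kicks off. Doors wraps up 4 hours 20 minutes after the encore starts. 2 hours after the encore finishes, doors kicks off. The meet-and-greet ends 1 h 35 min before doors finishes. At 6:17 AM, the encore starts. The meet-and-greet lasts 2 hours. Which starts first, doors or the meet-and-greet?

the meet-and-greet

Doors ends at 6:17 AM + 260 min = 10:37 AM.
The meet-and-greet ends at 10:37 AM − 95 min = 9:02 AM.
The meet-and-greet starts at 9:02 AM − 120 min = 7:02 AM.
So the encore ends at 7:02 AM.
Doors starts at 7:02 AM + 120 min = 9:02 AM.
Doors starts at 9:02 AM and the meet-and-greet starts at 7:02 AM, so the meet-and-greet is first.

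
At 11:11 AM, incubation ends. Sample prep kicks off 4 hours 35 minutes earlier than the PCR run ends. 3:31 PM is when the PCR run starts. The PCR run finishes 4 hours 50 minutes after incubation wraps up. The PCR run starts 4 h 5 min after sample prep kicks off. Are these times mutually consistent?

Yes

The PCR run ends at 11:11 AM + 290 min = 4:01 PM.
Sample prep starts at 4:01 PM − 275 min = 11:26 AM.
The PCR run starts at 11:26 AM + 245 min = 3:31 PM.
That matches the stated 3:31 PM, so the schedule is consistent.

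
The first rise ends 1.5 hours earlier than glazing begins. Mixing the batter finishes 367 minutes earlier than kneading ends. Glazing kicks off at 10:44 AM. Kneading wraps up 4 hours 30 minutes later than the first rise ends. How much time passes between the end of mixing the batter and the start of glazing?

The first rise ends at 10:44 AM − 90 min = 9:14 AM.
Kneading ends at 9:14 AM + 270 min = 1:44 PM.
Mixing the batter ends at 1:44 PM − 367 min = 7:37 AM.
From 7:37 AM to 10:44 AM is 187 minutes.

187 minutes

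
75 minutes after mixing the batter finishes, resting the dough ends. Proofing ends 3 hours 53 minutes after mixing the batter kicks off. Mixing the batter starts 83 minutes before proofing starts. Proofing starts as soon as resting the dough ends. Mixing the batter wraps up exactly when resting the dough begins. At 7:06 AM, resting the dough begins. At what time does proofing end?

10:51 AM

Mixing the batter ends at 7:06 AM.
Resting the dough ends at 7:06 AM + 75 min = 8:21 AM.
So proofing starts at 8:21 AM.
Mixing the batter starts at 8:21 AM − 83 min = 6:58 AM.
Proofing ends at 6:58 AM + 233 min = 10:51 AM.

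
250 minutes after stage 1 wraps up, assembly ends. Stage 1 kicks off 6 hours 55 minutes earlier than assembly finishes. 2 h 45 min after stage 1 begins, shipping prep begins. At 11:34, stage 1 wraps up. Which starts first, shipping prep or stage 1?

stage 1

Assembly ends at 11:34 + 250 min = 15:44.
Stage 1 starts at 15:44 − 415 min = 08:49.
Shipping prep starts at 08:49 + 165 min = 11:34.
Shipping prep starts at 11:34 and stage 1 starts at 08:49, so stage 1 is first.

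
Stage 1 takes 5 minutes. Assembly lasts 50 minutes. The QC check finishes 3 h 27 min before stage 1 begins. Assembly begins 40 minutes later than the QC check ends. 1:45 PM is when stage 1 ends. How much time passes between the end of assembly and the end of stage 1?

122 minutes

Stage 1 starts at 1:45 PM − 5 min = 1:40 PM.
The QC check ends at 1:40 PM − 207 min = 10:13 AM.
Assembly starts at 10:13 AM + 40 min = 10:53 AM.
Assembly ends at 10:53 AM + 50 min = 11:43 AM.
From 11:43 AM to 1:45 PM is 122 minutes.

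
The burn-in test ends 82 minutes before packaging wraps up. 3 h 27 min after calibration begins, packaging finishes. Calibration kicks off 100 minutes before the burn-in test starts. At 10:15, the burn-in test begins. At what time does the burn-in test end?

10:40

Calibration starts at 10:15 − 100 min = 08:35.
Packaging ends at 08:35 + 207 min = 12:02.
The burn-in test ends at 12:02 − 82 min = 10:40.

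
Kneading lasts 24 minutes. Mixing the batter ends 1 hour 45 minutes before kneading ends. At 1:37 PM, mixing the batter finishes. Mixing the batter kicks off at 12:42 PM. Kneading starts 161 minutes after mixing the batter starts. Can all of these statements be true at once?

No

Kneading starts at 12:42 PM + 161 min = 3:23 PM.
Kneading ends at 3:23 PM + 24 min = 3:47 PM.
Mixing the batter ends at 3:47 PM − 105 min = 2:02 PM.
But mixing the batter is also said to end at 1:37 PM — a 25-minute conflict.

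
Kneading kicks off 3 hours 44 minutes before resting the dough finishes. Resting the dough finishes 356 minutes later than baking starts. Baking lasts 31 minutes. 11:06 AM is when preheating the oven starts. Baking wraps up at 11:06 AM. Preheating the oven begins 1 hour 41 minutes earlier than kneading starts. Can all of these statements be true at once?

Yes

Baking starts at 11:06 AM − 31 min = 10:35 AM.
Resting the dough ends at 10:35 AM + 356 min = 4:31 PM.
Kneading starts at 4:31 PM − 224 min = 12:47 PM.
Preheating the oven starts at 12:47 PM − 101 min = 11:06 AM.
That matches the stated 11:06 AM, so the schedule is consistent.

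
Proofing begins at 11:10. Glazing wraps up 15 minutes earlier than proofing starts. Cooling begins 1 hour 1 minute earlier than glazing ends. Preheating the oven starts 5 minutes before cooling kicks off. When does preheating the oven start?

Glazing ends at 11:10 − 15 min = 10:55.
Cooling starts at 10:55 − 61 min = 09:54.
Preheating the oven starts at 09:54 − 5 min = 09:49.

09:49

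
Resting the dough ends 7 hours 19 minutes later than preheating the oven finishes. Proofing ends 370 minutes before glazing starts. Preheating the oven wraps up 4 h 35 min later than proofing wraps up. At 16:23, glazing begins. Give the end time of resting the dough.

Proofing ends at 16:23 − 370 min = 10:13.
Preheating the oven ends at 10:13 + 275 min = 14:48.
Resting the dough ends at 14:48 + 439 min = 22:07.

22:07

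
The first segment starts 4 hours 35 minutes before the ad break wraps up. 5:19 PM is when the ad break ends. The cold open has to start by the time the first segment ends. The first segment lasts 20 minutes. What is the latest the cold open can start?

1:04 PM

The first segment starts at 5:19 PM − 275 min = 12:44 PM.
The first segment ends at 12:44 PM + 20 min = 1:04 PM.
The cold open is bounded by the first segment, so the latest it can start is 1:04 PM.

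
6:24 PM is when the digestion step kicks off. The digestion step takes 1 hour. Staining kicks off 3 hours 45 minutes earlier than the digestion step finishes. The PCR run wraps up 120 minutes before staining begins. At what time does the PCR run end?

The digestion step ends at 6:24 PM + 60 min = 7:24 PM.
Staining starts at 7:24 PM − 225 min = 3:39 PM.
The PCR run ends at 3:39 PM − 120 min = 1:39 PM.

1:39 PM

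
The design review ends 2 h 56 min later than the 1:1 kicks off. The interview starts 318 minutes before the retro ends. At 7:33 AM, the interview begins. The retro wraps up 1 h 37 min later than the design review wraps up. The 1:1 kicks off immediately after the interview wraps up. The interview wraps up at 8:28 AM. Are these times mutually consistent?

No

The 1:1 starts at 8:28 AM.
The design review ends at 8:28 AM + 176 min = 11:24 AM.
The retro ends at 11:24 AM + 97 min = 1:01 PM.
The interview starts at 1:01 PM − 318 min = 7:43 AM.
But the interview is also said to start at 7:33 AM — a 10-minute conflict.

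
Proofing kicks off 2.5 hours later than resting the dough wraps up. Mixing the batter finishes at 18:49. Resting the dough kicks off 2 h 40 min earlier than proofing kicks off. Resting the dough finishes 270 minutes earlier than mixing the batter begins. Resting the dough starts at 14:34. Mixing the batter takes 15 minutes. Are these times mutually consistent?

No

Mixing the batter starts at 18:49 − 15 min = 18:34.
Resting the dough ends at 18:34 − 270 min = 14:04.
Proofing starts at 14:04 + 150 min = 16:34.
Resting the dough starts at 16:34 − 160 min = 13:54.
But resting the dough is also said to start at 14:34 — a 40-minute conflict.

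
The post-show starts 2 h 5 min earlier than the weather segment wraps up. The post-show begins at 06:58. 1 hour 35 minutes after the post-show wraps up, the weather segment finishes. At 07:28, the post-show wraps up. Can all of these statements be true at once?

Yes

The weather segment ends at 07:28 + 95 min = 09:03.
The post-show starts at 09:03 − 125 min = 06:58.
That matches the stated 06:58, so the schedule is consistent.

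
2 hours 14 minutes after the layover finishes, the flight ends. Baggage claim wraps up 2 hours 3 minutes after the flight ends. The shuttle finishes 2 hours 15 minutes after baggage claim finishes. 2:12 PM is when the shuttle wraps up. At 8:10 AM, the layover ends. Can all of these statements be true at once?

The flight ends at 8:10 AM + 134 min = 10:24 AM.
Baggage claim ends at 10:24 AM + 123 min = 12:27 PM.
The shuttle ends at 12:27 PM + 135 min = 2:42 PM.
But the shuttle is also said to end at 2:12 PM — a 30-minute conflict.

No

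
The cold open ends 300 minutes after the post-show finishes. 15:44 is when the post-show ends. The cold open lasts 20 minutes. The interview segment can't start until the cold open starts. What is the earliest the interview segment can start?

20:24

The cold open ends at 15:44 + 300 min = 20:44.
The cold open starts at 20:44 − 20 min = 20:24.
The interview segment is bounded by the cold open, so the earliest it can start is 20:24.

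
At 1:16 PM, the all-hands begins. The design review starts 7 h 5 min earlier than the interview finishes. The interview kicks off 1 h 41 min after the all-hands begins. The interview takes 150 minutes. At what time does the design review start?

The interview starts at 1:16 PM + 101 min = 2:57 PM.
The interview ends at 2:57 PM + 150 min = 5:27 PM.
The design review starts at 5:27 PM − 425 min = 10:22 AM.

10:22 AM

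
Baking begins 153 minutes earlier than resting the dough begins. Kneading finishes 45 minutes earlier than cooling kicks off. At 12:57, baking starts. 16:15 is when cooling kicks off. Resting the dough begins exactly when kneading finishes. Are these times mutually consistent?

Kneading ends at 16:15 − 45 min = 15:30.
So resting the dough starts at 15:30.
Baking starts at 15:30 − 153 min = 12:57.
That matches the stated 12:57, so the schedule is consistent.

Yes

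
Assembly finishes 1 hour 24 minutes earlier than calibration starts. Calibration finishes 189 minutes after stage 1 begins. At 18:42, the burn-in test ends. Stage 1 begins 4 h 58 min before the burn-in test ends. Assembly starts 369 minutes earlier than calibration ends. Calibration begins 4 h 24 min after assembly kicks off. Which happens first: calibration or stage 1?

stage 1

Stage 1 starts at 18:42 − 298 min = 13:44.
Calibration ends at 13:44 + 189 min = 16:53.
Assembly starts at 16:53 − 369 min = 10:44.
Calibration starts at 10:44 + 264 min = 15:08.
Calibration starts at 15:08 and stage 1 starts at 13:44, so stage 1 is first.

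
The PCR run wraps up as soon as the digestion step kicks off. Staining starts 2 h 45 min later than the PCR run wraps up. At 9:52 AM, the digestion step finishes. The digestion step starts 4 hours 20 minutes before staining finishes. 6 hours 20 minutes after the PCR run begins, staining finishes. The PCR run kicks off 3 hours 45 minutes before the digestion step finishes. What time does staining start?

10:52 AM

The PCR run starts at 9:52 AM − 225 min = 6:07 AM.
Staining ends at 6:07 AM + 380 min = 12:27 PM.
The digestion step starts at 12:27 PM − 260 min = 8:07 AM.
So the PCR run ends at 8:07 AM.
Staining starts at 8:07 AM + 165 min = 10:52 AM.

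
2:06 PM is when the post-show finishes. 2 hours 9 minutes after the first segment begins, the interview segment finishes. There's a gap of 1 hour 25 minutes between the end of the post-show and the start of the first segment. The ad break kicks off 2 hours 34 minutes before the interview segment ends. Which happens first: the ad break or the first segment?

The first segment starts at 2:06 PM + 85 min = 3:31 PM.
The interview segment ends at 3:31 PM + 129 min = 5:40 PM.
The ad break starts at 5:40 PM − 154 min = 3:06 PM.
The ad break starts at 3:06 PM and the first segment starts at 3:31 PM, so the ad break is first.

the ad break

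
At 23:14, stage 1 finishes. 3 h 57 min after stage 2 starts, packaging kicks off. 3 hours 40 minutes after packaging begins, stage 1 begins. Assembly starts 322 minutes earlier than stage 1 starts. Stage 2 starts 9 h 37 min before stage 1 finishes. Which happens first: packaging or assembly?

Stage 2 starts at 23:14 − 577 min = 13:37.
Packaging starts at 13:37 + 237 min = 17:34.
Stage 1 starts at 17:34 + 220 min = 21:14.
Assembly starts at 21:14 − 322 min = 15:52.
Packaging starts at 17:34 and assembly starts at 15:52, so assembly is first.

assembly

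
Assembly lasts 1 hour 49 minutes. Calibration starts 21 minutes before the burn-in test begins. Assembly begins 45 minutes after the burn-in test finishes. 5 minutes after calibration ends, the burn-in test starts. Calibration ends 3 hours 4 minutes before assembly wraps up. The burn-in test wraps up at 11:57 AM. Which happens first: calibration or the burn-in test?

Assembly starts at 11:57 AM + 45 min = 12:42 PM.
Assembly ends at 12:42 PM + 109 min = 2:31 PM.
Calibration ends at 2:31 PM − 184 min = 11:27 AM.
The burn-in test starts at 11:27 AM + 5 min = 11:32 AM.
Calibration starts at 11:32 AM − 21 min = 11:11 AM.
Calibration starts at 11:11 AM and the burn-in test starts at 11:32 AM, so calibration is first.

calibration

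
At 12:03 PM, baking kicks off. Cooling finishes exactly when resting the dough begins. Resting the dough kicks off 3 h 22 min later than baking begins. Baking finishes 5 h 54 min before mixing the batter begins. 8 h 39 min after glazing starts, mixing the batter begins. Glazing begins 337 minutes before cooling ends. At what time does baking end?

Resting the dough starts at 12:03 PM + 202 min = 3:25 PM.
So cooling ends at 3:25 PM.
Glazing starts at 3:25 PM − 337 min = 9:48 AM.
Mixing the batter starts at 9:48 AM + 519 min = 6:27 PM.
Baking ends at 6:27 PM − 354 min = 12:33 PM.

12:33 PM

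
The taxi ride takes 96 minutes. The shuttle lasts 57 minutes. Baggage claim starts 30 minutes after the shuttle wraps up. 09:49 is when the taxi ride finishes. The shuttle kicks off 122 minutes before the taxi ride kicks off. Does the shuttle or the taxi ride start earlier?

The taxi ride starts at 09:49 − 96 min = 08:13.
The shuttle starts at 08:13 − 122 min = 06:11.
The shuttle starts at 06:11 and the taxi ride starts at 08:13, so the shuttle is first.

the shuttle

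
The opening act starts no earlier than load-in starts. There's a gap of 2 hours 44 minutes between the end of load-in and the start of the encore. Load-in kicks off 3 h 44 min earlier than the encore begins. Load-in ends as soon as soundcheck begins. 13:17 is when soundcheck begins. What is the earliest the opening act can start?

12:17

Load-in ends at 13:17.
The encore starts at 13:17 + 164 min = 16:01.
Load-in starts at 16:01 − 224 min = 12:17.
The opening act is bounded by load-in, so the earliest it can start is 12:17.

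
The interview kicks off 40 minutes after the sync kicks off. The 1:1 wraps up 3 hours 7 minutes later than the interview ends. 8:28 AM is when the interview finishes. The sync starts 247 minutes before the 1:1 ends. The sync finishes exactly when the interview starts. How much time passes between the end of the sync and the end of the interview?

The 1:1 ends at 8:28 AM + 187 min = 11:35 AM.
The sync starts at 11:35 AM − 247 min = 7:28 AM.
The interview starts at 7:28 AM + 40 min = 8:08 AM.
So the sync ends at 8:08 AM.
From 8:08 AM to 8:28 AM is 20 minutes.

20 minutes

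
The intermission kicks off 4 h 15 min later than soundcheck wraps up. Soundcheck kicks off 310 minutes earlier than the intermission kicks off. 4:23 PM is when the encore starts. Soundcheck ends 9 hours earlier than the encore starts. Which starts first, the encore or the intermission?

Soundcheck ends at 4:23 PM − 540 min = 7:23 AM.
The intermission starts at 7:23 AM + 255 min = 11:38 AM.
The encore starts at 4:23 PM and the intermission starts at 11:38 AM, so the intermission is first.

the intermission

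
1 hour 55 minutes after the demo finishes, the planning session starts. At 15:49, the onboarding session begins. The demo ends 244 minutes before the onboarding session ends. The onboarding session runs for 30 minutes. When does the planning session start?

14:10

The onboarding session ends at 15:49 + 30 min = 16:19.
The demo ends at 16:19 − 244 min = 12:15.
The planning session starts at 12:15 + 115 min = 14:10.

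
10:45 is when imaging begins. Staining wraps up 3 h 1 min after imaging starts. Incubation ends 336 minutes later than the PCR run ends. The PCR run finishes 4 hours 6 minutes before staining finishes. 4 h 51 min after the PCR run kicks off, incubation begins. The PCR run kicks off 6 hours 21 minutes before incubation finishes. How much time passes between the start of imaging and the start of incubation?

3 hours 1 minute

Staining ends at 10:45 + 181 min = 13:46.
The PCR run ends at 13:46 − 246 min = 09:40.
Incubation ends at 09:40 + 336 min = 15:16.
The PCR run starts at 15:16 − 381 min = 08:55.
Incubation starts at 08:55 + 291 min = 13:46.
From 10:45 to 13:46 is 3 hours 1 minute.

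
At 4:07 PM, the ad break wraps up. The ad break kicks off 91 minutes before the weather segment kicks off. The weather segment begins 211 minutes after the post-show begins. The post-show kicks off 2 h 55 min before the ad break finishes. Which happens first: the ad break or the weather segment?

The post-show starts at 4:07 PM − 175 min = 1:12 PM.
The weather segment starts at 1:12 PM + 211 min = 4:43 PM.
The ad break starts at 4:43 PM − 91 min = 3:12 PM.
The ad break starts at 3:12 PM and the weather segment starts at 4:43 PM, so the ad break is first.

the ad break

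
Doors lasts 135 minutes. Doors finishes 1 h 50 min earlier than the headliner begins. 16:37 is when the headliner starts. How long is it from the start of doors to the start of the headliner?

4 hours 5 minutes

Doors ends at 16:37 − 110 min = 14:47.
Doors starts at 14:47 − 135 min = 12:32.
From 12:32 to 16:37 is 4 hours 5 minutes.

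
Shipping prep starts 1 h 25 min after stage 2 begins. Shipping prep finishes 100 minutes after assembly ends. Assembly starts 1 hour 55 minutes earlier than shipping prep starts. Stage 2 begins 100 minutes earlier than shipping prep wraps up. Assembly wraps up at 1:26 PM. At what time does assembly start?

12:56 PM

Shipping prep ends at 1:26 PM + 100 min = 3:06 PM.
Stage 2 starts at 3:06 PM − 100 min = 1:26 PM.
Shipping prep starts at 1:26 PM + 85 min = 2:51 PM.
Assembly starts at 2:51 PM − 115 min = 12:56 PM.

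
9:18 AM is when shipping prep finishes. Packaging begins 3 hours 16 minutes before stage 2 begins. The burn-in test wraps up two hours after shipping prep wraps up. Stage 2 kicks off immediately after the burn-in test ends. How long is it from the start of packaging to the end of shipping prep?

The burn-in test ends at 9:18 AM + 120 min = 11:18 AM.
So stage 2 starts at 11:18 AM.
Packaging starts at 11:18 AM − 196 min = 8:02 AM.
From 8:02 AM to 9:18 AM is 1 h 16 min.

1 h 16 min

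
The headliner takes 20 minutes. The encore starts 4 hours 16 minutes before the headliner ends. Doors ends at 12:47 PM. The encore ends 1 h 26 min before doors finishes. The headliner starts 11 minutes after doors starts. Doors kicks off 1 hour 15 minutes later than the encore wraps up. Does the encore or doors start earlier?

the encore

The encore ends at 12:47 PM − 86 min = 11:21 AM.
Doors starts at 11:21 AM + 75 min = 12:36 PM.
The headliner starts at 12:36 PM + 11 min = 12:47 PM.
The headliner ends at 12:47 PM + 20 min = 1:07 PM.
The encore starts at 1:07 PM − 256 min = 8:51 AM.
The encore starts at 8:51 AM and doors starts at 12:36 PM, so the encore is first.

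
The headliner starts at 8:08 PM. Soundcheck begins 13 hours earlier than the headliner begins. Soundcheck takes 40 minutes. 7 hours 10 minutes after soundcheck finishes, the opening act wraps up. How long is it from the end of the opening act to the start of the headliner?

5 h 10 min

Soundcheck starts at 8:08 PM − 780 min = 7:08 AM.
Soundcheck ends at 7:08 AM + 40 min = 7:48 AM.
The opening act ends at 7:48 AM + 430 min = 2:58 PM.
From 2:58 PM to 8:08 PM is 5 h 10 min.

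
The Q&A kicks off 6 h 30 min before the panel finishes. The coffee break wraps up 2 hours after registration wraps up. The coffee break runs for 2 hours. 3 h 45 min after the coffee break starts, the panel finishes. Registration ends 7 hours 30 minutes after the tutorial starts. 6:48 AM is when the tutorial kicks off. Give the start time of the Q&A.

Registration ends at 6:48 AM + 450 min = 2:18 PM.
The coffee break ends at 2:18 PM + 120 min = 4:18 PM.
The coffee break starts at 4:18 PM − 120 min = 2:18 PM.
The panel ends at 2:18 PM + 225 min = 6:03 PM.
The Q&A starts at 6:03 PM − 390 min = 11:33 AM.

11:33 AM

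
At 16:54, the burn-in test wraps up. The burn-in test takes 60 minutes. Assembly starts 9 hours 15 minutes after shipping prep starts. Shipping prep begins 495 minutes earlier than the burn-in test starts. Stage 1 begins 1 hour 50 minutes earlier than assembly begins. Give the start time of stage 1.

15:04

The burn-in test starts at 16:54 − 60 min = 15:54.
Shipping prep starts at 15:54 − 495 min = 07:39.
Assembly starts at 07:39 + 555 min = 16:54.
Stage 1 starts at 16:54 − 110 min = 15:04.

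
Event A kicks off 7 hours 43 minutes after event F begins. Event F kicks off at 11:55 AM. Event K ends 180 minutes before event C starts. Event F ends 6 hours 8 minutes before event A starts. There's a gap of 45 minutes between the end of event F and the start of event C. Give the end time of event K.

Event A starts at 11:55 AM + 463 min = 7:38 PM.
Event F ends at 7:38 PM − 368 min = 1:30 PM.
Event C starts at 1:30 PM + 45 min = 2:15 PM.
Event K ends at 2:15 PM − 180 min = 11:15 AM.

11:15 AM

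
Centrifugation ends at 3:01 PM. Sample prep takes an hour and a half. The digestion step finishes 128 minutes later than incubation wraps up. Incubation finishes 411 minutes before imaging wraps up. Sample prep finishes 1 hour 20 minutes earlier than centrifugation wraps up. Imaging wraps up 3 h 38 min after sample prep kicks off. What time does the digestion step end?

Sample prep ends at 3:01 PM − 80 min = 1:41 PM.
Sample prep starts at 1:41 PM − 90 min = 12:11 PM.
Imaging ends at 12:11 PM + 218 min = 3:49 PM.
Incubation ends at 3:49 PM − 411 min = 8:58 AM.
The digestion step ends at 8:58 AM + 128 min = 11:06 AM.

11:06 AM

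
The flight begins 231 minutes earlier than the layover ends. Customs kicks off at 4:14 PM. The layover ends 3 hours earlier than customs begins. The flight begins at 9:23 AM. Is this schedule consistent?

Yes

The layover ends at 4:14 PM − 180 min = 1:14 PM.
The flight starts at 1:14 PM − 231 min = 9:23 AM.
That matches the stated 9:23 AM, so the schedule is consistent.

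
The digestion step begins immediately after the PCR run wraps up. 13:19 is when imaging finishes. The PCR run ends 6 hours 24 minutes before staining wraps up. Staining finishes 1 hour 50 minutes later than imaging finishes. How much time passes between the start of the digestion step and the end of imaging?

Staining ends at 13:19 + 110 min = 15:09.
The PCR run ends at 15:09 − 384 min = 08:45.
So the digestion step starts at 08:45.
From 08:45 to 13:19 is 274 minutes.

274 minutes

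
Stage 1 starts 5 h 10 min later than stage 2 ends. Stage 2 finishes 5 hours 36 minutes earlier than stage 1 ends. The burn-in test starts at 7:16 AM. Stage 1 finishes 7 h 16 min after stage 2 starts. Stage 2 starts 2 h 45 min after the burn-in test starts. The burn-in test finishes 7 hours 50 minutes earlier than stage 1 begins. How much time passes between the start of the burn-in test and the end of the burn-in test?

Stage 2 starts at 7:16 AM + 165 min = 10:01 AM.
Stage 1 ends at 10:01 AM + 436 min = 5:17 PM.
Stage 2 ends at 5:17 PM − 336 min = 11:41 AM.
Stage 1 starts at 11:41 AM + 310 min = 4:51 PM.
The burn-in test ends at 4:51 PM − 470 min = 9:01 AM.
From 7:16 AM to 9:01 AM is 1 h 45 min.

1 h 45 min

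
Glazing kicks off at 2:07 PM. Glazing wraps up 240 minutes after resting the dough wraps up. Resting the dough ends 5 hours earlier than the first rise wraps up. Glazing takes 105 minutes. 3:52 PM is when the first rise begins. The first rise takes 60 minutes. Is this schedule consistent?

The first rise ends at 3:52 PM + 60 min = 4:52 PM.
Resting the dough ends at 4:52 PM − 300 min = 11:52 AM.
Glazing ends at 11:52 AM + 240 min = 3:52 PM.
Glazing starts at 3:52 PM − 105 min = 2:07 PM.
That matches the stated 2:07 PM, so the schedule is consistent.

Yes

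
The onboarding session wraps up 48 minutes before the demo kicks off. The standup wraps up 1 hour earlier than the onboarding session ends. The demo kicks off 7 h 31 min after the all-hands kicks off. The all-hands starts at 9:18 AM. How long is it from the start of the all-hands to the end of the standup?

343 minutes

The demo starts at 9:18 AM + 451 min = 4:49 PM.
The onboarding session ends at 4:49 PM − 48 min = 4:01 PM.
The standup ends at 4:01 PM − 60 min = 3:01 PM.
From 9:18 AM to 3:01 PM is 343 minutes.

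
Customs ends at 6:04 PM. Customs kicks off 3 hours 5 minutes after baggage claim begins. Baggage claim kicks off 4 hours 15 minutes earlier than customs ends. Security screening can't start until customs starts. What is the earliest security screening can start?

Baggage claim starts at 6:04 PM − 255 min = 1:49 PM.
Customs starts at 1:49 PM + 185 min = 4:54 PM.
Security screening is bounded by customs, so the earliest it can start is 4:54 PM.

4:54 PM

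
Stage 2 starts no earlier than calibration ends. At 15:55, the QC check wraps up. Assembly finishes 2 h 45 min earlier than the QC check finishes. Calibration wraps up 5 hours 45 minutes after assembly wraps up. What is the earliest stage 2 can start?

18:55

Assembly ends at 15:55 − 165 min = 13:10.
Calibration ends at 13:10 + 345 min = 18:55.
Stage 2 is bounded by calibration, so the earliest it can start is 18:55.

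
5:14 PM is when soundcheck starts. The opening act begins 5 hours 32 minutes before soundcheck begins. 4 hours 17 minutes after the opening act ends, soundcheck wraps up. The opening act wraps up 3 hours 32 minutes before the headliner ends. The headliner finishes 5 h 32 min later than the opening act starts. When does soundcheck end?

5:59 PM

The opening act starts at 5:14 PM − 332 min = 11:42 AM.
The headliner ends at 11:42 AM + 332 min = 5:14 PM.
The opening act ends at 5:14 PM − 212 min = 1:42 PM.
Soundcheck ends at 1:42 PM + 257 min = 5:59 PM.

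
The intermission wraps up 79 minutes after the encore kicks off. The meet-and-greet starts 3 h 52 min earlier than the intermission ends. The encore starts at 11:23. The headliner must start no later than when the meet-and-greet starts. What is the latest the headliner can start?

The intermission ends at 11:23 + 79 min = 12:42.
The meet-and-greet starts at 12:42 − 232 min = 08:50.
The headliner is bounded by the meet-and-greet, so the latest it can start is 08:50.

08:50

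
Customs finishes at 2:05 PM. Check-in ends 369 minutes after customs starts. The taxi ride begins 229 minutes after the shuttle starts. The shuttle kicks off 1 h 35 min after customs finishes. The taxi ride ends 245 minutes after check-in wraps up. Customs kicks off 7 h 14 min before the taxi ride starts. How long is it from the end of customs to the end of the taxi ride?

8 h 24 min

The shuttle starts at 2:05 PM + 95 min = 3:40 PM.
The taxi ride starts at 3:40 PM + 229 min = 7:29 PM.
Customs starts at 7:29 PM − 434 min = 12:15 PM.
Check-in ends at 12:15 PM + 369 min = 6:24 PM.
The taxi ride ends at 6:24 PM + 245 min = 10:29 PM.
From 2:05 PM to 10:29 PM is 8 h 24 min.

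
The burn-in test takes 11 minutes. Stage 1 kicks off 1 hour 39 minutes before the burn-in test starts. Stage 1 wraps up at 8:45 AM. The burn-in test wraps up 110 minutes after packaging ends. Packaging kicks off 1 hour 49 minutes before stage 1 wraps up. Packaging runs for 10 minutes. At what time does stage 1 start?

7:06 AM

Packaging starts at 8:45 AM − 109 min = 6:56 AM.
Packaging ends at 6:56 AM + 10 min = 7:06 AM.
The burn-in test ends at 7:06 AM + 110 min = 8:56 AM.
The burn-in test starts at 8:56 AM − 11 min = 8:45 AM.
Stage 1 starts at 8:45 AM − 99 min = 7:06 AM.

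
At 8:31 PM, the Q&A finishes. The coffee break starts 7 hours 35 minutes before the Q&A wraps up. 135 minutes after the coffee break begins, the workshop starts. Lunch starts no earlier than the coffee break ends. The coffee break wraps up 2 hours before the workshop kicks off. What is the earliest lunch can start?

1:11 PM

The coffee break starts at 8:31 PM − 455 min = 12:56 PM.
The workshop starts at 12:56 PM + 135 min = 3:11 PM.
The coffee break ends at 3:11 PM − 120 min = 1:11 PM.
Lunch is bounded by the coffee break, so the earliest it can start is 1:11 PM.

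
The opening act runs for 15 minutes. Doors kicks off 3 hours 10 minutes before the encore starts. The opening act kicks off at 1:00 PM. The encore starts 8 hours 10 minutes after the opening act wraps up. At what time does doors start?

The opening act ends at 1:00 PM + 15 min = 1:15 PM.
The encore starts at 1:15 PM + 490 min = 9:25 PM.
Doors starts at 9:25 PM − 190 min = 6:15 PM.

6:15 PM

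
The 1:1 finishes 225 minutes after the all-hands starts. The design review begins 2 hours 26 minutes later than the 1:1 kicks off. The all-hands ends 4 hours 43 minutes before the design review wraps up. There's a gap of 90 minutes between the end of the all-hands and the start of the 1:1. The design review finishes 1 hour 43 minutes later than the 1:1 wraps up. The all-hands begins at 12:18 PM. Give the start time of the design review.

4:59 PM

The 1:1 ends at 12:18 PM + 225 min = 4:03 PM.
The design review ends at 4:03 PM + 103 min = 5:46 PM.
The all-hands ends at 5:46 PM − 283 min = 1:03 PM.
The 1:1 starts at 1:03 PM + 90 min = 2:33 PM.
The design review starts at 2:33 PM + 146 min = 4:59 PM.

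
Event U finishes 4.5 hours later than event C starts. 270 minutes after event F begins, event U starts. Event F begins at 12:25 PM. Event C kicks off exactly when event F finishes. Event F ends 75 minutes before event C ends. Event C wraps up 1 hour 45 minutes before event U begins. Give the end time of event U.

Event U starts at 12:25 PM + 270 min = 4:55 PM.
Event C ends at 4:55 PM − 105 min = 3:10 PM.
Event F ends at 3:10 PM − 75 min = 1:55 PM.
So event C starts at 1:55 PM.
Event U ends at 1:55 PM + 270 min = 6:25 PM.

6:25 PM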